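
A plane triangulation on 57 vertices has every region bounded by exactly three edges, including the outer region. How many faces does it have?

In a plane triangulation 3F = 2E and V − E + F = 2, so F = 2V − 4 = 2·57 − 4 = 110.

110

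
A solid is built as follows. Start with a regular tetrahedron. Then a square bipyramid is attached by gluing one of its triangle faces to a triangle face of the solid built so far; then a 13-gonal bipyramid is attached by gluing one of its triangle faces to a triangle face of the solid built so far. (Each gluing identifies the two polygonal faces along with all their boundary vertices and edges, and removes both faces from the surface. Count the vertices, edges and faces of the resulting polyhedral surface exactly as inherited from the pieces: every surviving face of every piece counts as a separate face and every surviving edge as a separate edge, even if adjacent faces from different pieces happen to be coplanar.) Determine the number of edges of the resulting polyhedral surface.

A regular tetrahedron: V=4, E=6, F=4.
Attach a square bipyramid (V=6, E=12, F=8) along a 3-gon: merge 3 vertices and 3 edges, delete both glued faces → V=7, E=15, F=10.
Attach a 13-gonal bipyramid (V=15, E=39, F=26) along a 3-gon: merge 3 vertices and 3 edges, delete both glued faces → V=19, E=51, F=34.
Check: V − E + F = 19 − 51 + 34 = 2.

51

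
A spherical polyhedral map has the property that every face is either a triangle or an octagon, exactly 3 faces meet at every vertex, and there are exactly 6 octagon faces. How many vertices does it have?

Let x be the number of triangles; then F = 6 + x.
Edge–face incidences: 2E = 8·6 + 3·x = 48 + 3x.
Every vertex has degree 3, so 3V = 2E.
Euler: V − E + F = 2 ⇒ (2E)/3 − E + (6 + x) = 2.
Multiply by 6: 2·(2E) − 3·(2E) + 6·(6 + x) = 12, i.e. 36 + 6x − (48 + 3x) = 12.
Collecting terms: 3x − 12 = 12, so 3x = 24, so x = 8.
Then 2E = 48 + 3·8 = 72, so E = 36, V = 2E/3 = 24, F = 6 + 8 = 14.

24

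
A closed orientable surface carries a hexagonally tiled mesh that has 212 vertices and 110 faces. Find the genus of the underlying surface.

5

Every face is a hexagon, so 2E = 6·110 = 660, giving E = 330.
χ = V − E + F = 212 − 330 + 110 = -8.
For a closed orientable surface χ = 2 − 2g, so g = (2 − (-8))/2 = 5.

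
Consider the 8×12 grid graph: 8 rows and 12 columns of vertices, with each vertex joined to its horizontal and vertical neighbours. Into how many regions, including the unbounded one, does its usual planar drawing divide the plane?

The grid has V = 8·12 = 96 vertices and E = 8·11 + 12·7 = 172 edges.
F = 2 − V + E = 2 − 96 + 172 = 78.

78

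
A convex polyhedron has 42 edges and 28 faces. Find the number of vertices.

16

Here V − E + F = 2.
V = 2 + E − F = 2 + 42 − 28 = 16.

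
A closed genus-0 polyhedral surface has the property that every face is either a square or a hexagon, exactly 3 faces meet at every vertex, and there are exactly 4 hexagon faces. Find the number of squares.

Let x be the number of squares; then F = 4 + x.
Edge–face incidences: 2E = 6·4 + 4·x = 24 + 4x.
Every vertex has degree 3, so 3V = 2E.
Euler: V − E + F = 2 ⇒ (2E)/3 − E + (4 + x) = 2.
Multiply by 6: 2·(2E) − 3·(2E) + 6·(4 + x) = 12, i.e. 24 + 6x − (24 + 4x) = 12.
Collecting terms: 2x = 12, so x = 6.
Then 2E = 24 + 4·6 = 48, so E = 24, V = 2E/3 = 16, F = 4 + 6 = 10.

6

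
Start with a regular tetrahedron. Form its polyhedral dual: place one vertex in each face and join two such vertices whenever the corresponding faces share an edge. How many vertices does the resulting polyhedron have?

The base solid has V = 4, E = 6, F = 4.
The dual swaps V and F and preserves E: V′ = F = 4, E′ = E = 6, F′ = V = 4.

4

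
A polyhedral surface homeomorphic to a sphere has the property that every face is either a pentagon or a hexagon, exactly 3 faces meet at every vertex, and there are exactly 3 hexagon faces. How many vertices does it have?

Let x be the number of pentagons; then F = 3 + x.
Edge–face incidences: 2E = 6·3 + 5·x = 18 + 5x.
Every vertex has degree 3, so 3V = 2E.
Euler: V − E + F = 2 ⇒ (2E)/3 − E + (3 + x) = 2.
Multiply by 6: 2·(2E) − 3·(2E) + 6·(3 + x) = 12, i.e. 18 + 6x − (18 + 5x) = 12.
Collecting terms: x = 12.
Then 2E = 18 + 5·12 = 78, so E = 39, V = 2E/3 = 26, F = 3 + 12 = 15.

26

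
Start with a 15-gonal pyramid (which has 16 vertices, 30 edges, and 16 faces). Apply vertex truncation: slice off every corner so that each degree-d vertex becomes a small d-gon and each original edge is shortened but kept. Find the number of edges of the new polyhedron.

Truncation replaces each original edge-end by a new vertex, so V′ = 2E = 60.
Each original edge survives, and each old vertex of degree d contributes d new edges; summing degrees gives Σd = 2E, so E′ = E + 2E = 3E = 90.
Each original face survives and each original vertex becomes one new face: F′ = F + V = 32.

90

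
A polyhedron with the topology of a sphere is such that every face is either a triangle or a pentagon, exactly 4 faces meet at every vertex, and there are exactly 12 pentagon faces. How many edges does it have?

Let x be the number of triangles; then F = 12 + x.
Edge–face incidences: 2E = 5·12 + 3·x = 60 + 3x.
Every vertex has degree 4, so 4V = 2E.
Euler: V − E + F = 2 ⇒ (2E)/4 − E + (12 + x) = 2.
Multiply by 8: 2·(2E) − 4·(2E) + 8·(12 + x) = 16, i.e. 96 + 8x − 2·(60 + 3x) = 16.
Collecting terms: 2x − 24 = 16, so 2x = 40, so x = 20.
Then 2E = 60 + 3·20 = 120, so E = 60, V = 2E/4 = 30, F = 12 + 20 = 32.

60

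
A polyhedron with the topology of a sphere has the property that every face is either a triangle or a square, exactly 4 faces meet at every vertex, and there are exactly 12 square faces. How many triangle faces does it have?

8

Let x be the number of triangles; then F = 12 + x.
Edge–face incidences: 2E = 4·12 + 3·x = 48 + 3x.
Every vertex has degree 4, so 4V = 2E.
Euler: V − E + F = 2 ⇒ (2E)/4 − E + (12 + x) = 2.
Multiply by 8: 2·(2E) − 4·(2E) + 8·(12 + x) = 16, i.e. 96 + 8x − 2·(48 + 3x) = 16.
Collecting terms: 2x = 16, so x = 8.
Then 2E = 48 + 3·8 = 72, so E = 36, V = 2E/4 = 18, F = 12 + 8 = 20.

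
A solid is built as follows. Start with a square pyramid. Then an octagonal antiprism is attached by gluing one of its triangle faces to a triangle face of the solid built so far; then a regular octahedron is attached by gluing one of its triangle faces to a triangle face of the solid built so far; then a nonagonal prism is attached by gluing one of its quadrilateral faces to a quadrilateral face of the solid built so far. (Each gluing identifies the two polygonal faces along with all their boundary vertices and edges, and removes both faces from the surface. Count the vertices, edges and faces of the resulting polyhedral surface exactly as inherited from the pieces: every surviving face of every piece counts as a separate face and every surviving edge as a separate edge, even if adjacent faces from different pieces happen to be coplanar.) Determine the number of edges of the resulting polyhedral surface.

69

A square pyramid: V=5, E=8, F=5.
Attach an octagonal antiprism (V=16, E=32, F=18) along a 3-gon: merge 3 vertices and 3 edges, delete both glued faces → V=18, E=37, F=21.
Attach a regular octahedron (V=6, E=12, F=8) along a 3-gon: merge 3 vertices and 3 edges, delete both glued faces → V=21, E=46, F=27.
Attach a nonagonal prism (V=18, E=27, F=11) along a 4-gon: merge 4 vertices and 4 edges, delete both glued faces → V=35, E=69, F=36.
Check: V − E + F = 35 − 69 + 36 = 2.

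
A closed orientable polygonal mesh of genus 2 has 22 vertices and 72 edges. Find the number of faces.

For a closed orientable surface of genus 2, χ = 2 − 2·2 = -2.
F = -2 − V + E = -2 − 22 + 72 = 48.

48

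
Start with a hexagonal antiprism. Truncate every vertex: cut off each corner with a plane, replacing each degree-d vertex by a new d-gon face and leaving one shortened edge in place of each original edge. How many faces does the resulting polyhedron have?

The base solid has V = 12, E = 24, F = 14.
Truncation replaces each original edge-end by a new vertex, so V′ = 2E = 48.
Each original edge survives, and each old vertex of degree d contributes d new edges; summing degrees gives Σd = 2E, so E′ = E + 2E = 3E = 72.
Each original face survives and each original vertex becomes one new face: F′ = F + V = 26.

26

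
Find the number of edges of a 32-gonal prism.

A prism on an n-gon has two n-gon bases and n rectangular sides: V = 2·32 = 64, E = 3·32 = 96, F = 32 + 2 = 34.

96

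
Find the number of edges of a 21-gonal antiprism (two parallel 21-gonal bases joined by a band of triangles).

84

An antiprism on an n-gon has two n-gon caps and 2n triangles: V = 2·21 = 42, E = 4·21 = 84, F = 2·21 + 2 = 44.
Check: V − E + F = 42 − 84 + 44 = 2.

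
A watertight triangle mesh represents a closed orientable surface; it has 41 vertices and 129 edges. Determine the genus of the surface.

2

Every face is a triangle and each edge borders two faces, so 3F = 2·129, giving F = 86.
χ = V − E + F = 41 − 129 + 86 = -2.
For a closed orientable surface χ = 2 − 2g, so g = (2 − (-2))/2 = 2.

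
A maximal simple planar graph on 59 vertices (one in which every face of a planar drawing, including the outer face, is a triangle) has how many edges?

In a plane triangulation 3F = 2E and V − E + F = 2, so E = 3V − 6 = 3·59 − 6 = 171.

171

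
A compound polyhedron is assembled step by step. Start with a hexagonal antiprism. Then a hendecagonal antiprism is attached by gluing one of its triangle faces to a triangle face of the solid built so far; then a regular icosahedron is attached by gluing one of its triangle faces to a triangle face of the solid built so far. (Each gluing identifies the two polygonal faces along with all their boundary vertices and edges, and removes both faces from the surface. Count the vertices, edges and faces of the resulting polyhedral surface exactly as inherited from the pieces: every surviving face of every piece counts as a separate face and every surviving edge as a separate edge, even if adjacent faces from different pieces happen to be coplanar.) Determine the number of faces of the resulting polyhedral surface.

54

A hexagonal antiprism: V=12, E=24, F=14.
Attach a hendecagonal antiprism (V=22, E=44, F=24) along a 3-gon: merge 3 vertices and 3 edges, delete both glued faces → V=31, E=65, F=36.
Attach a regular icosahedron (V=12, E=30, F=20) along a 3-gon: merge 3 vertices and 3 edges, delete both glued faces → V=40, E=92, F=54.
Check: V − E + F = 40 − 92 + 54 = 2.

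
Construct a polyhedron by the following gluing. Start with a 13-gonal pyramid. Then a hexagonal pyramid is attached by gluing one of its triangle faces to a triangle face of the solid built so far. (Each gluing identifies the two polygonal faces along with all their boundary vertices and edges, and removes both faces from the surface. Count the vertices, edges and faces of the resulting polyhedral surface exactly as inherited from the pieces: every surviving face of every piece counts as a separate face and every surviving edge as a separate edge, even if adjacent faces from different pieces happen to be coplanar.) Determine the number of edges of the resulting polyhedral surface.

35

A 13-gonal pyramid: V=14, E=26, F=14.
Attach a hexagonal pyramid (V=7, E=12, F=7) along a 3-gon: merge 3 vertices and 3 edges, delete both glued faces → V=18, E=35, F=19.
Check: V − E + F = 18 − 35 + 19 = 2.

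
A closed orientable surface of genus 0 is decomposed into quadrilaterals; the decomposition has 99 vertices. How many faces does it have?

97

χ = 2 − 2·0 = 2, and every face is a square so 4F = 2E.
V − E + F = 2 with E = 4F/2 gives 99 − (4/2 − 1)·F = 2, so F = 97 and E = 194.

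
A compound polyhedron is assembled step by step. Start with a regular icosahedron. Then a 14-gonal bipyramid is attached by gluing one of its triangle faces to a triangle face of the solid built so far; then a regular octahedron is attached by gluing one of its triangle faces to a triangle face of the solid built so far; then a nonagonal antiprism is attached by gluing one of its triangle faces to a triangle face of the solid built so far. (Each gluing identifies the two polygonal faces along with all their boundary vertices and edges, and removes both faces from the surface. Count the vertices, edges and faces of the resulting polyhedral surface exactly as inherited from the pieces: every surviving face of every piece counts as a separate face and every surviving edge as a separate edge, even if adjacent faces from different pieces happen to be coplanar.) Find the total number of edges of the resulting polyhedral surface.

111

A regular icosahedron: V=12, E=30, F=20.
Attach a 14-gonal bipyramid (V=16, E=42, F=28) along a 3-gon: merge 3 vertices and 3 edges, delete both glued faces → V=25, E=69, F=46.
Attach a regular octahedron (V=6, E=12, F=8) along a 3-gon: merge 3 vertices and 3 edges, delete both glued faces → V=28, E=78, F=52.
Attach a nonagonal antiprism (V=18, E=36, F=20) along a 3-gon: merge 3 vertices and 3 edges, delete both glued faces → V=43, E=111, F=70.
Check: V − E + F = 43 − 111 + 70 = 2.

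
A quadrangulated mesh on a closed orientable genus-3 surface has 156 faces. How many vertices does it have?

152

χ = 2 − 2·3 = -4, and every face is a square so 4F = 2E.
E = 4·156/2 = 312. Then V = -4 + E − F = -4 + 312 − 156 = 152.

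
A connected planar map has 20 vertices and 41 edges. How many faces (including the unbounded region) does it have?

Euler's formula for a connected plane graph: V − E + F = 2, so F = 2 − 20 + 41 = 23.

23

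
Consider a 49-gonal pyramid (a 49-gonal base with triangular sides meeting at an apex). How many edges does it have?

A pyramid on an n-gon base has one n-gon and n triangles: V = 49 + 1 = 50, E = 2·49 = 98, F = 49 + 1 = 50.

98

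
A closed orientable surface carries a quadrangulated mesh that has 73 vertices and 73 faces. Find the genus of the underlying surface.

1

Every face is a square, so 2E = 4·73 = 292, giving E = 146.
χ = V − E + F = 73 − 146 + 73 = 0.
For a closed orientable surface χ = 2 − 2g, so g = (2 − (0))/2 = 1.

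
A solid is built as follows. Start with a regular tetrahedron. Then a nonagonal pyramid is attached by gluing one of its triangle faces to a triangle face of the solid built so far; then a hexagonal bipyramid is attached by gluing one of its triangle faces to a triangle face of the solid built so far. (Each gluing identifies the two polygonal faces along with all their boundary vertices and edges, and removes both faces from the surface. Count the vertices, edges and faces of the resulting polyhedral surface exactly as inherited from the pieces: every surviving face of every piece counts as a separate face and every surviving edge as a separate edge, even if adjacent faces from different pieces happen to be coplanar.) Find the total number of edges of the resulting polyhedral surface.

A regular tetrahedron: V=4, E=6, F=4.
Attach a nonagonal pyramid (V=10, E=18, F=10) along a 3-gon: merge 3 vertices and 3 edges, delete both glued faces → V=11, E=21, F=12.
Attach a hexagonal bipyramid (V=8, E=18, F=12) along a 3-gon: merge 3 vertices and 3 edges, delete both glued faces → V=16, E=36, F=22.
Check: V − E + F = 16 − 36 + 22 = 2.

36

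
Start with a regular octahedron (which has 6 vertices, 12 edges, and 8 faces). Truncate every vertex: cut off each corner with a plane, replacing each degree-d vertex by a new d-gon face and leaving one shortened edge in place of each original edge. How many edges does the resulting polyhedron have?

36

Truncation replaces each original edge-end by a new vertex, so V′ = 2E = 24.
Each original edge survives, and each old vertex of degree d contributes d new edges; summing degrees gives Σd = 2E, so E′ = E + 2E = 3E = 36.
Each original face survives and each original vertex becomes one new face: F′ = F + V = 14.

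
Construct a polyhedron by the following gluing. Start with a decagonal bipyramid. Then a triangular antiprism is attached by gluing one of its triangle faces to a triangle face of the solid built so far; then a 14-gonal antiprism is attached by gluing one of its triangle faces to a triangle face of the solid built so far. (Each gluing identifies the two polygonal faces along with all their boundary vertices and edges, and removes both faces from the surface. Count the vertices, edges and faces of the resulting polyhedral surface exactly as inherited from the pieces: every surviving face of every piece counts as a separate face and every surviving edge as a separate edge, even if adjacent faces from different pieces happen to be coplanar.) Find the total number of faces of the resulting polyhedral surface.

54

A decagonal bipyramid: V=12, E=30, F=20.
Attach a triangular antiprism (V=6, E=12, F=8) along a 3-gon: merge 3 vertices and 3 edges, delete both glued faces → V=15, E=39, F=26.
Attach a 14-gonal antiprism (V=28, E=56, F=30) along a 3-gon: merge 3 vertices and 3 edges, delete both glued faces → V=40, E=92, F=54.
Check: V − E + F = 40 − 92 + 54 = 2.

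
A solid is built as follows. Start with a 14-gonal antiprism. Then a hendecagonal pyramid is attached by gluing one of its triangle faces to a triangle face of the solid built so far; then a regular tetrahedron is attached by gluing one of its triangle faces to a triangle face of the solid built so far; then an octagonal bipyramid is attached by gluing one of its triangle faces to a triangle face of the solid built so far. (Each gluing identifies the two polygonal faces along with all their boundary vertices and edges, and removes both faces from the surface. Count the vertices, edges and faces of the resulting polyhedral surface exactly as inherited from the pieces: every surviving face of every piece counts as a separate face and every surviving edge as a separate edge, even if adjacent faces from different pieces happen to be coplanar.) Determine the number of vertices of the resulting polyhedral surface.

45

A 14-gonal antiprism: V=28, E=56, F=30.
Attach a hendecagonal pyramid (V=12, E=22, F=12) along a 3-gon: merge 3 vertices and 3 edges, delete both glued faces → V=37, E=75, F=40.
Attach a regular tetrahedron (V=4, E=6, F=4) along a 3-gon: merge 3 vertices and 3 edges, delete both glued faces → V=38, E=78, F=42.
Attach an octagonal bipyramid (V=10, E=24, F=16) along a 3-gon: merge 3 vertices and 3 edges, delete both glued faces → V=45, E=99, F=56.
Check: V − E + F = 45 − 99 + 56 = 2.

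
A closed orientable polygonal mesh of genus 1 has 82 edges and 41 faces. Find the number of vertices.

41

For a closed orientable surface of genus 1, χ = 2 − 2·1 = 0.
V = 0 + E − F = 0 + 82 − 41 = 41.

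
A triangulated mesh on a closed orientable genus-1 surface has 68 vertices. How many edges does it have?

204

χ = 2 − 2·1 = 0, and every face is a triangle so 3F = 2E.
V − E + F = 0 with E = 3F/2 gives 68 − (3/2 − 1)·F = 0, so F = 136 and E = 204.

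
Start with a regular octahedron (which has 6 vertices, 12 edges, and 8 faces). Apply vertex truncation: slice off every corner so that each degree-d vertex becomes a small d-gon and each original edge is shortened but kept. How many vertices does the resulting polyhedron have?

24

Truncation replaces each original edge-end by a new vertex, so V′ = 2E = 24.
Each original edge survives, and each old vertex of degree d contributes d new edges; summing degrees gives Σd = 2E, so E′ = E + 2E = 3E = 36.
Each original face survives and each original vertex becomes one new face: F′ = F + V = 14.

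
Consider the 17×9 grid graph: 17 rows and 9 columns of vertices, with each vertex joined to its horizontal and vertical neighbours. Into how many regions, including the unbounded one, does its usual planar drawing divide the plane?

The grid has V = 17·9 = 153 vertices and E = 17·8 + 9·16 = 280 edges.
F = 2 − V + E = 2 − 153 + 280 = 129.

129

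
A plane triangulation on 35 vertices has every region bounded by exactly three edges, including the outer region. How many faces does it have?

In a plane triangulation 3F = 2E and V − E + F = 2, so F = 2V − 4 = 2·35 − 4 = 66.

66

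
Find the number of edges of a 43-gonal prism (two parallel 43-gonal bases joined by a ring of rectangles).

A prism on an n-gon has two n-gon bases and n rectangular sides: V = 2·43 = 86, E = 3·43 = 129, F = 43 + 2 = 45.
Check: V − E + F = 86 − 129 + 45 = 2.

129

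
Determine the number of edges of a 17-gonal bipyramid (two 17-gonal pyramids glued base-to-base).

51

A bipyramid over an n-gon has 2n triangular faces and n + 2 vertices: V = 17 + 2 = 19, E = 3·17 = 51, F = 2·17 = 34.
Check: V − E + F = 19 − 51 + 34 = 2.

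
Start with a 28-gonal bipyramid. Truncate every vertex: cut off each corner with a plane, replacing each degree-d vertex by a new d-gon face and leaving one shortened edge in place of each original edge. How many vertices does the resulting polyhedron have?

168

The base solid has V = 30, E = 84, F = 56.
Truncation replaces each original edge-end by a new vertex, so V′ = 2E = 168.
Each original edge survives, and each old vertex of degree d contributes d new edges; summing degrees gives Σd = 2E, so E′ = E + 2E = 3E = 252.
Each original face survives and each original vertex becomes one new face: F′ = F + V = 86.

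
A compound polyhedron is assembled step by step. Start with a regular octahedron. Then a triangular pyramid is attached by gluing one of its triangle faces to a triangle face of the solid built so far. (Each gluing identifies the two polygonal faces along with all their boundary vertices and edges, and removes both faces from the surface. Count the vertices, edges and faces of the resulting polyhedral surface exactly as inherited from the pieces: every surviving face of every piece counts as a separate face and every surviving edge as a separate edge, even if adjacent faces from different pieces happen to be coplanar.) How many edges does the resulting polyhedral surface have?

15

A regular octahedron: V=6, E=12, F=8.
Attach a triangular pyramid (V=4, E=6, F=4) along a 3-gon: merge 3 vertices and 3 edges, delete both glued faces → V=7, E=15, F=10.
Check: V − E + F = 7 − 15 + 10 = 2.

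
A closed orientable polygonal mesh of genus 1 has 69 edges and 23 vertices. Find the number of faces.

For a closed orientable surface of genus 1, χ = 2 − 2·1 = 0.
F = 0 − V + E = 0 − 23 + 69 = 46.

46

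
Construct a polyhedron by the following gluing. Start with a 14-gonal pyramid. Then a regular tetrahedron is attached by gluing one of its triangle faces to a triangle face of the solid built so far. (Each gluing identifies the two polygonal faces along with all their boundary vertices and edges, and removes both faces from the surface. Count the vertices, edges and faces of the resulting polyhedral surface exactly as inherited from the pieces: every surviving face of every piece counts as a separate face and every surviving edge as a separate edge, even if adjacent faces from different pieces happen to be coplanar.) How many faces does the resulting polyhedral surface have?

A 14-gonal pyramid: V=15, E=28, F=15.
Attach a regular tetrahedron (V=4, E=6, F=4) along a 3-gon: merge 3 vertices and 3 edges, delete both glued faces → V=16, E=31, F=17.
Check: V − E + F = 16 − 31 + 17 = 2.

17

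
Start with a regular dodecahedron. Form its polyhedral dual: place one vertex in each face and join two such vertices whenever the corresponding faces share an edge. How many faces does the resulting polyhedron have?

The base solid has V = 20, E = 30, F = 12.
The dual swaps V and F and preserves E: V′ = F = 12, E′ = E = 30, F′ = V = 20.

20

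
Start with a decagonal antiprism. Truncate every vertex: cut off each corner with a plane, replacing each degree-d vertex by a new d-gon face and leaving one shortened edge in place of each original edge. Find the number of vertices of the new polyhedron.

The base solid has V = 20, E = 40, F = 22.
Truncation replaces each original edge-end by a new vertex, so V′ = 2E = 80.
Each original edge survives, and each old vertex of degree d contributes d new edges; summing degrees gives Σd = 2E, so E′ = E + 2E = 3E = 120.
Each original face survives and each original vertex becomes one new face: F′ = F + V = 42.

80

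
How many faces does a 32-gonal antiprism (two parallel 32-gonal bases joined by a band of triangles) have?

66

An antiprism on an n-gon has two n-gon caps and 2n triangles: V = 2·32 = 64, E = 4·32 = 128, F = 2·32 + 2 = 66.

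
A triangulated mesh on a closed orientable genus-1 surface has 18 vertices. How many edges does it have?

χ = 2 − 2·1 = 0, and every face is a triangle so 3F = 2E.
V − E + F = 0 with E = 3F/2 gives 18 − (3/2 − 1)·F = 0, so F = 36 and E = 54.

54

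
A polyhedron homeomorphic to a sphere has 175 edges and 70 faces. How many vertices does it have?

Here V − E + F = 2.
V = 2 + E − F = 2 + 175 − 70 = 107.

107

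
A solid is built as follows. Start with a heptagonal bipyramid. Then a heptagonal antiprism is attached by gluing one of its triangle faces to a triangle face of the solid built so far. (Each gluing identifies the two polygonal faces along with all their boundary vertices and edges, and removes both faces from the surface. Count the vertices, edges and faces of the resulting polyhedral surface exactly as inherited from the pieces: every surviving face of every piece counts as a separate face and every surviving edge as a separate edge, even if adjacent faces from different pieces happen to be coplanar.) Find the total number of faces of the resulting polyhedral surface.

28

A heptagonal bipyramid: V=9, E=21, F=14.
Attach a heptagonal antiprism (V=14, E=28, F=16) along a 3-gon: merge 3 vertices and 3 edges, delete both glued faces → V=20, E=46, F=28.
Check: V − E + F = 20 − 46 + 28 = 2.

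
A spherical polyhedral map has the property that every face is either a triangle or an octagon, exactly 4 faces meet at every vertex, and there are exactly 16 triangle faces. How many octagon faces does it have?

2

Let x be the number of octagons; then F = 16 + x.
Edge–face incidences: 2E = 3·16 + 8·x = 48 + 8x.
Every vertex has degree 4, so 4V = 2E.
Euler: V − E + F = 2 ⇒ (2E)/4 − E + (16 + x) = 2.
Multiply by 8: 2·(2E) − 4·(2E) + 8·(16 + x) = 16, i.e. 128 + 8x − 2·(48 + 8x) = 16.
Collecting terms: −8x + 32 = 16, so −8x = −16, so x = 2.
Then 2E = 48 + 8·2 = 64, so E = 32, V = 2E/4 = 16, F = 16 + 2 = 18.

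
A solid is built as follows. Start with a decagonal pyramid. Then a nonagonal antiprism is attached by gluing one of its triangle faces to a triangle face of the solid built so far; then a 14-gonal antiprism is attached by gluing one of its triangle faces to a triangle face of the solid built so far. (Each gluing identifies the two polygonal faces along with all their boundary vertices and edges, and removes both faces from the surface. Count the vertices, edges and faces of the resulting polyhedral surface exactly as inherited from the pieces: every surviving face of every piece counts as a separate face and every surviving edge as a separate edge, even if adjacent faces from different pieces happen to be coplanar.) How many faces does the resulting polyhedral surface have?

57

A decagonal pyramid: V=11, E=20, F=11.
Attach a nonagonal antiprism (V=18, E=36, F=20) along a 3-gon: merge 3 vertices and 3 edges, delete both glued faces → V=26, E=53, F=29.
Attach a 14-gonal antiprism (V=28, E=56, F=30) along a 3-gon: merge 3 vertices and 3 edges, delete both glued faces → V=51, E=106, F=57.
Check: V − E + F = 51 − 106 + 57 = 2.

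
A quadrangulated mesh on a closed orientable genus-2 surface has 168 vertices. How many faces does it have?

χ = 2 − 2·2 = -2, and every face is a square so 4F = 2E.
V − E + F = -2 with E = 4F/2 gives 168 − (4/2 − 1)·F = -2, so F = 170 and E = 340.

170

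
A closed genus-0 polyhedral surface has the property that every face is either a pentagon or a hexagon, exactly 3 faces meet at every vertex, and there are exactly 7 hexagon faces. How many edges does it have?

Let x be the number of pentagons; then F = 7 + x.
Edge–face incidences: 2E = 6·7 + 5·x = 42 + 5x.
Every vertex has degree 3, so 3V = 2E.
Euler: V − E + F = 2 ⇒ (2E)/3 − E + (7 + x) = 2.
Multiply by 6: 2·(2E) − 3·(2E) + 6·(7 + x) = 12, i.e. 42 + 6x − (42 + 5x) = 12.
Collecting terms: x = 12.
Then 2E = 42 + 5·12 = 102, so E = 51, V = 2E/3 = 34, F = 7 + 12 = 19.

51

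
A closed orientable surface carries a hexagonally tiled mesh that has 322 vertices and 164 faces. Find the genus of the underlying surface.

Every face is a hexagon, so 2E = 6·164 = 984, giving E = 492.
χ = V − E + F = 322 − 492 + 164 = -6.
For a closed orientable surface χ = 2 − 2g, so g = (2 − (-6))/2 = 4.

4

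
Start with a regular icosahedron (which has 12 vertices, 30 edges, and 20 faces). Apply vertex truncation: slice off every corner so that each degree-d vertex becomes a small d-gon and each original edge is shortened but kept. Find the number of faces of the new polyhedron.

Truncation replaces each original edge-end by a new vertex, so V′ = 2E = 60.
Each original edge survives, and each old vertex of degree d contributes d new edges; summing degrees gives Σd = 2E, so E′ = E + 2E = 3E = 90.
Each original face survives and each original vertex becomes one new face: F′ = F + V = 32.

32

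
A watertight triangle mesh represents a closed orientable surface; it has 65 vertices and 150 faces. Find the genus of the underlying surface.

Every face is a triangle, so 2E = 3·150 = 450, giving E = 225.
χ = V − E + F = 65 − 225 + 150 = -10.
For a closed orientable surface χ = 2 − 2g, so g = (2 − (-10))/2 = 6.

6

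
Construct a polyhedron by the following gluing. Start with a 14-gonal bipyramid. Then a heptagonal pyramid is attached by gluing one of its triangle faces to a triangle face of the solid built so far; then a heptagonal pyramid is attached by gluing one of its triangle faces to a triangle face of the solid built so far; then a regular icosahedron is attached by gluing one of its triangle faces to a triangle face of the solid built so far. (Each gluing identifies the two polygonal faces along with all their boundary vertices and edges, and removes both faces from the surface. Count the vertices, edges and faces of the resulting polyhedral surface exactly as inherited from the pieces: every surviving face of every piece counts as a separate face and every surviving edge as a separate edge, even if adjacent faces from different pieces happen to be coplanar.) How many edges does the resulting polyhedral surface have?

A 14-gonal bipyramid: V=16, E=42, F=28.
Attach a heptagonal pyramid (V=8, E=14, F=8) along a 3-gon: merge 3 vertices and 3 edges, delete both glued faces → V=21, E=53, F=34.
Attach a heptagonal pyramid (V=8, E=14, F=8) along a 3-gon: merge 3 vertices and 3 edges, delete both glued faces → V=26, E=64, F=40.
Attach a regular icosahedron (V=12, E=30, F=20) along a 3-gon: merge 3 vertices and 3 edges, delete both glued faces → V=35, E=91, F=58.
Check: V − E + F = 35 − 91 + 58 = 2.

91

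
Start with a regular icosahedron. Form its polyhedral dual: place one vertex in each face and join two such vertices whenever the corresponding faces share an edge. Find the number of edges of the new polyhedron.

The base solid has V = 12, E = 30, F = 20.
The dual swaps V and F and preserves E: V′ = F = 20, E′ = E = 30, F′ = V = 12.

30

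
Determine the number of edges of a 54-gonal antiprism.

An antiprism on an n-gon has two n-gon caps and 2n triangles: V = 2·54 = 108, E = 4·54 = 216, F = 2·54 + 2 = 110.

216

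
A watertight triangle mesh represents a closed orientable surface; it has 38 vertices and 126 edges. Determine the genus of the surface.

Every face is a triangle and each edge borders two faces, so 3F = 2·126, giving F = 84.
χ = V − E + F = 38 − 126 + 84 = -4.
For a closed orientable surface χ = 2 − 2g, so g = (2 − (-4))/2 = 3.

3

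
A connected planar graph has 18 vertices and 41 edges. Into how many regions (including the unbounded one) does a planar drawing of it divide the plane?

Euler's formula for a connected plane graph: V − E + F = 2, so F = 2 − 18 + 41 = 25.

25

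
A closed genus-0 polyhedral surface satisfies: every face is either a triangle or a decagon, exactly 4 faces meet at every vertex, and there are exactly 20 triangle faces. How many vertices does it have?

Let x be the number of decagons; then F = 20 + x.
Edge–face incidences: 2E = 3·20 + 10·x = 60 + 10x.
Every vertex has degree 4, so 4V = 2E.
Euler: V − E + F = 2 ⇒ (2E)/4 − E + (20 + x) = 2.
Multiply by 8: 2·(2E) − 4·(2E) + 8·(20 + x) = 16, i.e. 160 + 8x − 2·(60 + 10x) = 16.
Collecting terms: −12x + 40 = 16, so −12x = −24, so x = 2.
Then 2E = 60 + 10·2 = 80, so E = 40, V = 2E/4 = 20, F = 20 + 2 = 22.

20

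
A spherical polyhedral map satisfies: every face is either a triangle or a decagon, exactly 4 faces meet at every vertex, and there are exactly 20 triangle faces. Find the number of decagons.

2

Let x be the number of decagons; then F = 20 + x.
Edge–face incidences: 2E = 3·20 + 10·x = 60 + 10x.
Every vertex has degree 4, so 4V = 2E.
Euler: V − E + F = 2 ⇒ (2E)/4 − E + (20 + x) = 2.
Multiply by 8: 2·(2E) − 4·(2E) + 8·(20 + x) = 16, i.e. 160 + 8x − 2·(60 + 10x) = 16.
Collecting terms: −12x + 40 = 16, so −12x = −24, so x = 2.
Then 2E = 60 + 10·2 = 80, so E = 40, V = 2E/4 = 20, F = 20 + 2 = 22.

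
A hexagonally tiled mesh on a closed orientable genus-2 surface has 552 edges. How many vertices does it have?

χ = 2 − 2·2 = -2, and every face is a hexagon so 6F = 2E.
F = 2E/6 = 184. Then V = -2 + E − F = -2 + 552 − 184 = 366.

366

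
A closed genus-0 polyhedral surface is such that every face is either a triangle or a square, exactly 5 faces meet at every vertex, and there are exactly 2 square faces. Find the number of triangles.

24

Let x be the number of triangles; then F = 2 + x.
Edge–face incidences: 2E = 4·2 + 3·x = 8 + 3x.
Every vertex has degree 5, so 5V = 2E.
Euler: V − E + F = 2 ⇒ (2E)/5 − E + (2 + x) = 2.
Multiply by 10: 2·(2E) − 5·(2E) + 10·(2 + x) = 20, i.e. 20 + 10x − 3·(8 + 3x) = 20.
Collecting terms: x − 4 = 20, so x = 24.
Then 2E = 8 + 3·24 = 80, so E = 40, V = 2E/5 = 16, F = 2 + 24 = 26.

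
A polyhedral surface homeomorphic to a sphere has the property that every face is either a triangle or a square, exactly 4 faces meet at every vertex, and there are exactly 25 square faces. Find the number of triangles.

Let x be the number of triangles; then F = 25 + x.
Edge–face incidences: 2E = 4·25 + 3·x = 100 + 3x.
Every vertex has degree 4, so 4V = 2E.
Euler: V − E + F = 2 ⇒ (2E)/4 − E + (25 + x) = 2.
Multiply by 8: 2·(2E) − 4·(2E) + 8·(25 + x) = 16, i.e. 200 + 8x − 2·(100 + 3x) = 16.
Collecting terms: 2x = 16, so x = 8.
Then 2E = 100 + 3·8 = 124, so E = 62, V = 2E/4 = 31, F = 25 + 8 = 33.

8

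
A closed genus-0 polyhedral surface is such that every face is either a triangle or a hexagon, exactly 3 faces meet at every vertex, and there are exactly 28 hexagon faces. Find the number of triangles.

4

Let x be the number of triangles; then F = 28 + x.
Edge–face incidences: 2E = 6·28 + 3·x = 168 + 3x.
Every vertex has degree 3, so 3V = 2E.
Euler: V − E + F = 2 ⇒ (2E)/3 − E + (28 + x) = 2.
Multiply by 6: 2·(2E) − 3·(2E) + 6·(28 + x) = 12, i.e. 168 + 6x − (168 + 3x) = 12.
Collecting terms: 3x = 12, so x = 4.
Then 2E = 168 + 3·4 = 180, so E = 90, V = 2E/3 = 60, F = 28 + 4 = 32.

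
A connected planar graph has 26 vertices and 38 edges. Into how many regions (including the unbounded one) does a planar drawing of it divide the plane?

Euler's formula for a connected plane graph: V − E + F = 2, so F = 2 − 26 + 38 = 14.

14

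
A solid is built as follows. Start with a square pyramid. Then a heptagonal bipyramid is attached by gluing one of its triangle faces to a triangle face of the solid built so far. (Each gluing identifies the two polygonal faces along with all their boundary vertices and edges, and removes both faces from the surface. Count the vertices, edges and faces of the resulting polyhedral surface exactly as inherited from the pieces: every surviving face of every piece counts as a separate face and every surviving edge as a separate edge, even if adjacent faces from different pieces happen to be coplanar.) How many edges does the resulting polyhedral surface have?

26

A square pyramid: V=5, E=8, F=5.
Attach a heptagonal bipyramid (V=9, E=21, F=14) along a 3-gon: merge 3 vertices and 3 edges, delete both glued faces → V=11, E=26, F=17.
Check: V − E + F = 11 − 26 + 17 = 2.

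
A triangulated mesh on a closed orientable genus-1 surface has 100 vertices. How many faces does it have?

χ = 2 − 2·1 = 0, and every face is a triangle so 3F = 2E.
V − E + F = 0 with E = 3F/2 gives 100 − (3/2 − 1)·F = 0, so F = 200 and E = 300.

200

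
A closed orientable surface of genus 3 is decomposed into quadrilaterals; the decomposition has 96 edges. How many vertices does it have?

44

χ = 2 − 2·3 = -4, and every face is a square so 4F = 2E.
F = 2E/4 = 48. Then V = -4 + E − F = -4 + 96 − 48 = 44.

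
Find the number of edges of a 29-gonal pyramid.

58

A pyramid on an n-gon base has one n-gon and n triangles: V = 29 + 1 = 30, E = 2·29 = 58, F = 29 + 1 = 30.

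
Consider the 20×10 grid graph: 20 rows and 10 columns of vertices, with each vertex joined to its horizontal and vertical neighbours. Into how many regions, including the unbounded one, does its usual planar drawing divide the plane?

The grid has V = 20·10 = 200 vertices and E = 20·9 + 10·19 = 370 edges.
F = 2 − V + E = 2 − 200 + 370 = 172.

172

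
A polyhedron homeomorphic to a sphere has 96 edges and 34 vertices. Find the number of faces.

64

Here V − E + F = 2.
F = 2 − V + E = 2 − 34 + 96 = 64.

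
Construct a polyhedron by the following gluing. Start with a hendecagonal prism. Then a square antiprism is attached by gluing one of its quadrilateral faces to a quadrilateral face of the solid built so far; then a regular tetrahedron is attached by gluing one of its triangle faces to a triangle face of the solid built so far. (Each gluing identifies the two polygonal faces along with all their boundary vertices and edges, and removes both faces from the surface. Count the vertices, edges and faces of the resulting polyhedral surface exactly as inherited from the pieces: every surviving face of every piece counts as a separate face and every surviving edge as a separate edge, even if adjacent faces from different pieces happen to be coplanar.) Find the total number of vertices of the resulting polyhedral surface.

27

A hendecagonal prism: V=22, E=33, F=13.
Attach a square antiprism (V=8, E=16, F=10) along a 4-gon: merge 4 vertices and 4 edges, delete both glued faces → V=26, E=45, F=21.
Attach a regular tetrahedron (V=4, E=6, F=4) along a 3-gon: merge 3 vertices and 3 edges, delete both glued faces → V=27, E=48, F=23.
Check: V − E + F = 27 − 48 + 23 = 2.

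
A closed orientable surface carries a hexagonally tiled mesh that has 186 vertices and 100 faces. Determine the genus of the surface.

8

Every face is a hexagon, so 2E = 6·100 = 600, giving E = 300.
χ = V − E + F = 186 − 300 + 100 = -14.
For a closed orientable surface χ = 2 − 2g, so g = (2 − (-14))/2 = 8.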